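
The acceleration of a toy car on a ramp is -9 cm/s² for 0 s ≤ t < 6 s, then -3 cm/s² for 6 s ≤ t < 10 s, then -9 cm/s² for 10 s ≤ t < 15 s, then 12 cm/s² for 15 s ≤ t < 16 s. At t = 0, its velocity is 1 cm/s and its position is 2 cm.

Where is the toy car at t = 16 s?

-931.5 cm

On each constant-a segment, Δv = aΔt and Δx = v₀Δt + ½aΔt²; chain segment to segment.
0–6 s: v starts 1 cm/s; Δx = 1·6 + ½·-9·6² = -156 cm; v ends -53 cm/s.
6–10 s: v starts -53 cm/s; Δx = -53·4 + ½·-3·4² = -236 cm; v ends -65 cm/s.
10–15 s: v starts -65 cm/s; Δx = -65·5 + ½·-9·5² = -437.5 cm; v ends -110 cm/s.
15–16 s: v starts -110 cm/s; Δx = -110·1 + ½·12·1² = -104 cm; v ends -98 cm/s.
x(16) = 2 + Σ Δx = -931.5 cm.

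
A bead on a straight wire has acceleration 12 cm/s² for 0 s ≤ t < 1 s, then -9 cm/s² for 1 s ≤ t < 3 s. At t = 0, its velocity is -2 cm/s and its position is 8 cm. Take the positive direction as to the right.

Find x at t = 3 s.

14 cm

On each constant-a segment, Δv = aΔt and Δx = v₀Δt + ½aΔt²; chain segment to segment.
0–1 s: v starts -2 cm/s; Δx = -2·1 + ½·12·1² = 4 cm; v ends 10 cm/s.
1–3 s: v starts 10 cm/s; Δx = 10·2 + ½·-9·2² = 2 cm; v ends -8 cm/s.
x(3) = 8 + Σ Δx = 14 cm.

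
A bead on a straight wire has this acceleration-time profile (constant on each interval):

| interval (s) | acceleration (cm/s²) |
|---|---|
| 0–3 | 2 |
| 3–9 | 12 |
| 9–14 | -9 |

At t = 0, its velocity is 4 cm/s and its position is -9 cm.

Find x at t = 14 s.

585.5 cm

On each constant-a segment, Δv = aΔt and Δx = v₀Δt + ½aΔt²; chain segment to segment.
0–3 s: v starts 4 cm/s; Δx = 4·3 + ½·2·3² = 21 cm; v ends 10 cm/s.
3–9 s: v starts 10 cm/s; Δx = 10·6 + ½·12·6² = 276 cm; v ends 82 cm/s.
9–14 s: v starts 82 cm/s; Δx = 82·5 + ½·-9·5² = 297.5 cm; v ends 37 cm/s.
x(14) = -9 + Σ Δx = 585.5 cm.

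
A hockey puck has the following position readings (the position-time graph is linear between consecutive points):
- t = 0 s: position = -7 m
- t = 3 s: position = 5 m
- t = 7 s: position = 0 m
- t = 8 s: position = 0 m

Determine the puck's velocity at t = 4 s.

-1.25 m/s

Velocity is the slope of the x-t graph on 3–7 s: (0 − 5)/(7 − 3) = -1.25 m/s.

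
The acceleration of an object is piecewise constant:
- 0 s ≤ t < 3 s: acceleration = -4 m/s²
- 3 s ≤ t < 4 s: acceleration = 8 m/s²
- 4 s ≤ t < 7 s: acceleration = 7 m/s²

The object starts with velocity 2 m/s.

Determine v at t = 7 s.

Δv equals the area under the a-t graph; then v = v₀ + Δv.
0–3 s: -4 × 3 = -12 m/s
3–4 s: 8 × 1 = 8 m/s
4–7 s: 7 × 3 = 21 m/s
Δv = 17 m/s, so v(7) = 2 + (17) = 19 m/s.

19 m/s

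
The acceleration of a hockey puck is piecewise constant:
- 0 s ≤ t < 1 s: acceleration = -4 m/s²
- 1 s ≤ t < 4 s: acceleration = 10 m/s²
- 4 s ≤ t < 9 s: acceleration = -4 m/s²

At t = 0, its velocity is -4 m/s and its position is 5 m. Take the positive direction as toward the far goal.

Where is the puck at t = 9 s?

80 m

On each constant-a segment, Δv = aΔt and Δx = v₀Δt + ½aΔt²; chain segment to segment.
0–1 s: v starts -4 m/s; Δx = -4·1 + ½·-4·1² = -6 m; v ends -8 m/s.
1–4 s: v starts -8 m/s; Δx = -8·3 + ½·10·3² = 21 m; v ends 22 m/s.
4–9 s: v starts 22 m/s; Δx = 22·5 + ½·-4·5² = 60 m; v ends 2 m/s.
x(9) = 5 + Σ Δx = 80 m.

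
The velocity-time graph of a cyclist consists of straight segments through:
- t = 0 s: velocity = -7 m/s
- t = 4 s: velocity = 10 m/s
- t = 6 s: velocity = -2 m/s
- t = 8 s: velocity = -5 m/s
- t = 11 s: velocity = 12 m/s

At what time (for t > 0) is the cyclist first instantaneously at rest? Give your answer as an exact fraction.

t = 28/17 s

v changes sign on 0–4 s (from -7 to 10); the graph is linear there, so v = 0 at t = 0 + (7)·(4 − 0)/(10 − -7) = 28/17 s.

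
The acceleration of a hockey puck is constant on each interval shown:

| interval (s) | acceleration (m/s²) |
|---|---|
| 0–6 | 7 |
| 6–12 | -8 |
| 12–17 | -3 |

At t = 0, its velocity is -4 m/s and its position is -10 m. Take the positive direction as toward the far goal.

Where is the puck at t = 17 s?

On each constant-a segment, Δv = aΔt and Δx = v₀Δt + ½aΔt²; chain segment to segment.
0–6 s: v starts -4 m/s; Δx = -4·6 + ½·7·6² = 102 m; v ends 38 m/s.
6–12 s: v starts 38 m/s; Δx = 38·6 + ½·-8·6² = 84 m; v ends -10 m/s.
12–17 s: v starts -10 m/s; Δx = -10·5 + ½·-3·5² = -87.5 m; v ends -25 m/s.
x(17) = -10 + Σ Δx = 88.5 m.

88.5 m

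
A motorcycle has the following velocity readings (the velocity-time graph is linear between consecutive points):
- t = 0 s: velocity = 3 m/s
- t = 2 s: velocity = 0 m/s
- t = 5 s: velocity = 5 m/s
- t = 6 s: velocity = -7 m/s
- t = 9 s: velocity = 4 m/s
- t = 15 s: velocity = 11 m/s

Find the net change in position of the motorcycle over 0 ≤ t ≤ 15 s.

Displacement is the signed area under the v-t curve.
0–2 s: ½(3 + 0)(2) = 3 m
2–5 s: ½(0 + 5)(3) = 7.5 m
5–6 s: ½(5 + -7)(1) = -1 m
6–9 s: ½(-7 + 4)(3) = -4.5 m
9–15 s: ½(4 + 11)(6) = 45 m
Net displacement = 50 m

50 m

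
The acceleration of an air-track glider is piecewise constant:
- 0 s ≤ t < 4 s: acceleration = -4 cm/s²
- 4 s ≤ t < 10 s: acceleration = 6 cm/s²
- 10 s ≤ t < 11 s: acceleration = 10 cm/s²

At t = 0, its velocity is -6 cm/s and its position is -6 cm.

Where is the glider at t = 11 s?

-67 cm

On each constant-a segment, Δv = aΔt and Δx = v₀Δt + ½aΔt²; chain segment to segment.
0–4 s: v starts -6 cm/s; Δx = -6·4 + ½·-4·4² = -56 cm; v ends -22 cm/s.
4–10 s: v starts -22 cm/s; Δx = -22·6 + ½·6·6² = -24 cm; v ends 14 cm/s.
10–11 s: v starts 14 cm/s; Δx = 14·1 + ½·10·1² = 19 cm; v ends 24 cm/s.
x(11) = -6 + Σ Δx = -67 cm.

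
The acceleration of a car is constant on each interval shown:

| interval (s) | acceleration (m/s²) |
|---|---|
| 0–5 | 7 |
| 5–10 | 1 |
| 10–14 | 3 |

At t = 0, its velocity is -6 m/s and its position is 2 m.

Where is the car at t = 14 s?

377 m

On each constant-a segment, Δv = aΔt and Δx = v₀Δt + ½aΔt²; chain segment to segment.
0–5 s: v starts -6 m/s; Δx = -6·5 + ½·7·5² = 57.5 m; v ends 29 m/s.
5–10 s: v starts 29 m/s; Δx = 29·5 + ½·1·5² = 157.5 m; v ends 34 m/s.
10–14 s: v starts 34 m/s; Δx = 34·4 + ½·3·4² = 160 m; v ends 46 m/s.
x(14) = 2 + Σ Δx = 377 m.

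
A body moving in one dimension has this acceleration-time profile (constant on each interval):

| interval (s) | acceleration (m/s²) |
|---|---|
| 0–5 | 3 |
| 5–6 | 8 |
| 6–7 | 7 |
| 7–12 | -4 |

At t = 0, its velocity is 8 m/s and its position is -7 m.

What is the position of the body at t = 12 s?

272 m

On each constant-a segment, Δv = aΔt and Δx = v₀Δt + ½aΔt²; chain segment to segment.
0–5 s: v starts 8 m/s; Δx = 8·5 + ½·3·5² = 77.5 m; v ends 23 m/s.
5–6 s: v starts 23 m/s; Δx = 23·1 + ½·8·1² = 27 m; v ends 31 m/s.
6–7 s: v starts 31 m/s; Δx = 31·1 + ½·7·1² = 34.5 m; v ends 38 m/s.
7–12 s: v starts 38 m/s; Δx = 38·5 + ½·-4·5² = 140 m; v ends 18 m/s.
x(12) = -7 + Σ Δx = 272 m.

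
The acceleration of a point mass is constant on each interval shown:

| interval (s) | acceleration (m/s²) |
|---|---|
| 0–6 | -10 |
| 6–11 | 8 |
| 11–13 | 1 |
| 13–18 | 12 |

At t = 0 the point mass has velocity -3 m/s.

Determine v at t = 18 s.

39 m/s

Δv equals the area under the a-t graph; then v = v₀ + Δv.
0–6 s: -10 × 6 = -60 m/s
6–11 s: 8 × 5 = 40 m/s
11–13 s: 1 × 2 = 2 m/s
13–18 s: 12 × 5 = 60 m/s
Δv = 42 m/s, so v(18) = -3 + (42) = 39 m/s.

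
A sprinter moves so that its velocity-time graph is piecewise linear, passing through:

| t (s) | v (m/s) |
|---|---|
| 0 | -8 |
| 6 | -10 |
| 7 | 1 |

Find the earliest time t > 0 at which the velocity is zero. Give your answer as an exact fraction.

v changes sign on 6–7 s (from -10 to 1); the graph is linear there, so v = 0 at t = 6 + (10)·(7 − 6)/(1 − -10) = 76/11 s.

t = 76/11 s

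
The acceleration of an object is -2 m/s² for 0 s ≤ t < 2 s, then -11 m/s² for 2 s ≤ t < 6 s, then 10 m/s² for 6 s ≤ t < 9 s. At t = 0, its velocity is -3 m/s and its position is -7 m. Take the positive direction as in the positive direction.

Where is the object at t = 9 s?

-241 m

On each constant-a segment, Δv = aΔt and Δx = v₀Δt + ½aΔt²; chain segment to segment.
0–2 s: v starts -3 m/s; Δx = -3·2 + ½·-2·2² = -10 m; v ends -7 m/s.
2–6 s: v starts -7 m/s; Δx = -7·4 + ½·-11·4² = -116 m; v ends -51 m/s.
6–9 s: v starts -51 m/s; Δx = -51·3 + ½·10·3² = -108 m; v ends -21 m/s.
x(9) = -7 + Σ Δx = -241 m.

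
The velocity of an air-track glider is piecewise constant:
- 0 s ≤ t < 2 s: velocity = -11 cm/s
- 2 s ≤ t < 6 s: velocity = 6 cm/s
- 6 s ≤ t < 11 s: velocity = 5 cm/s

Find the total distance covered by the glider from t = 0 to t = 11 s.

Total distance travelled is ∫|v| dt — sum the magnitudes of each area piece.
0–2 s: |-11| × 2 = 22 cm
2–6 s: |6| × 4 = 24 cm
6–11 s: |5| × 5 = 25 cm
Total distance = 71 cm

71 cm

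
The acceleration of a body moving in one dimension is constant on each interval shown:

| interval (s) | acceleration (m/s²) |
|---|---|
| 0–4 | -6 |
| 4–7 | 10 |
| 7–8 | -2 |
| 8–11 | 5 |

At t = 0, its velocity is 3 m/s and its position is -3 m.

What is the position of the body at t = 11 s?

On each constant-a segment, Δv = aΔt and Δx = v₀Δt + ½aΔt²; chain segment to segment.
0–4 s: v starts 3 m/s; Δx = 3·4 + ½·-6·4² = -36 m; v ends -21 m/s.
4–7 s: v starts -21 m/s; Δx = -21·3 + ½·10·3² = -18 m; v ends 9 m/s.
7–8 s: v starts 9 m/s; Δx = 9·1 + ½·-2·1² = 8 m; v ends 7 m/s.
8–11 s: v starts 7 m/s; Δx = 7·3 + ½·5·3² = 43.5 m; v ends 22 m/s.
x(11) = -3 + Σ Δx = -5.5 m.

-5.5 m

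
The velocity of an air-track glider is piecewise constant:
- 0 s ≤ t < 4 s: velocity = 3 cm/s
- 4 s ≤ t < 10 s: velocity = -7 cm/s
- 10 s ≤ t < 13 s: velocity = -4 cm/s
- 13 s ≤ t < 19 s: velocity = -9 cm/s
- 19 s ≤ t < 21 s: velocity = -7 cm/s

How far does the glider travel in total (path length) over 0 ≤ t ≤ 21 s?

Distance (not displacement) is the total path length: add the absolute areas under v-t.
0–4 s: |3| × 4 = 12 cm
4–10 s: |-7| × 6 = 42 cm
10–13 s: |-4| × 3 = 12 cm
13–19 s: |-9| × 6 = 54 cm
19–21 s: |-7| × 2 = 14 cm
Total distance = 134 cm

134 cm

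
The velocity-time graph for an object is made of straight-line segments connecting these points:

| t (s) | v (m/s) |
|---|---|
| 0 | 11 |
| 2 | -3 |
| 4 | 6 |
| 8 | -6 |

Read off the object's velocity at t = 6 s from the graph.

On 4–8 s the graph is linear from 6 to -6 m/s: v(6) = 6 + (-6 − 6)·(6 − 4)/(8 − 4) = 0 m/s.

0 m/s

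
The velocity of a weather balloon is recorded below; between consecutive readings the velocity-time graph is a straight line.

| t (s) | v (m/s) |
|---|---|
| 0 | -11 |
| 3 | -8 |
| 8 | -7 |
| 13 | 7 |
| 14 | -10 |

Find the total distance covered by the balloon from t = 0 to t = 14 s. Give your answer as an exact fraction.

1494/17 m

Distance (not displacement) is the total path length: add the absolute areas under v-t.
0–3 s: |½(-11 + -8)(3)| = 28.5 m
3–8 s: |½(-8 + -7)(5)| = 37.5 m
8–13 s: v = 0 at t = 10.5 s; triangle areas 8.75 + 8.75 = 17.5 m
13–14 s: v = 0 at t = 228/17 s; triangle areas 49/34 + 50/17 = 149/34 m
Total distance = 1494/17 m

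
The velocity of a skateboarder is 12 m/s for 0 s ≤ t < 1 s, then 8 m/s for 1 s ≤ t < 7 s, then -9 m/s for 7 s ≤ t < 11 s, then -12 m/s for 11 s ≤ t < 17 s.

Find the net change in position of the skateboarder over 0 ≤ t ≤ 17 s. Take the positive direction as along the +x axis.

-48 m

Displacement is the signed area under the v-t curve.
0–1 s: 12 × 1 = 12 m
1–7 s: 8 × 6 = 48 m
7–11 s: -9 × 4 = -36 m
11–17 s: -12 × 6 = -72 m
Net displacement = -48 m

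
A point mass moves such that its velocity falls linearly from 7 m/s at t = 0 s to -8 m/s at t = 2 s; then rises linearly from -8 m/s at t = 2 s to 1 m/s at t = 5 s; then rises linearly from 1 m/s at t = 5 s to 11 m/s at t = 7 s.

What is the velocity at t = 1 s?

On 0–2 s the graph is linear from 7 to -8 m/s: v(1) = 7 + (-8 − 7)·(1 − 0)/(2 − 0) = -0.5 m/s.

-0.5 m/s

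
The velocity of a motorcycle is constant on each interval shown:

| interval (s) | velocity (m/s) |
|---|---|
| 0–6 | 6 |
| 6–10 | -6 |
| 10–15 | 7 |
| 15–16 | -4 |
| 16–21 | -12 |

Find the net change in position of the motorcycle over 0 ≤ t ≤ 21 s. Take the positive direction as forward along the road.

Net displacement equals the area under the velocity-time graph (areas below the axis count negative).
0–6 s: 6 × 6 = 36 m
6–10 s: -6 × 4 = -24 m
10–15 s: 7 × 5 = 35 m
15–16 s: -4 × 1 = -4 m
16–21 s: -12 × 5 = -60 m
Net displacement = -17 m

-17 m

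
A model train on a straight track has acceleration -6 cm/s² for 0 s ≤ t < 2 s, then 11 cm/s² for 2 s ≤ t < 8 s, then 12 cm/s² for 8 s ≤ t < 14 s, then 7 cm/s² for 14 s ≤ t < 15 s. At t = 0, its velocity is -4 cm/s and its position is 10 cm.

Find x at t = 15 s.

On each constant-a segment, Δv = aΔt and Δx = v₀Δt + ½aΔt²; chain segment to segment.
0–2 s: v starts -4 cm/s; Δx = -4·2 + ½·-6·2² = -20 cm; v ends -16 cm/s.
2–8 s: v starts -16 cm/s; Δx = -16·6 + ½·11·6² = 102 cm; v ends 50 cm/s.
8–14 s: v starts 50 cm/s; Δx = 50·6 + ½·12·6² = 516 cm; v ends 122 cm/s.
14–15 s: v starts 122 cm/s; Δx = 122·1 + ½·7·1² = 125.5 cm; v ends 129 cm/s.
x(15) = 10 + Σ Δx = 733.5 cm.

733.5 cm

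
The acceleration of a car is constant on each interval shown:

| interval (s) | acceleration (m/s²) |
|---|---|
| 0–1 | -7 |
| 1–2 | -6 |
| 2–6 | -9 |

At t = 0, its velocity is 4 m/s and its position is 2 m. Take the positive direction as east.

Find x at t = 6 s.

On each constant-a segment, Δv = aΔt and Δx = v₀Δt + ½aΔt²; chain segment to segment.
0–1 s: v starts 4 m/s; Δx = 4·1 + ½·-7·1² = 0.5 m; v ends -3 m/s.
1–2 s: v starts -3 m/s; Δx = -3·1 + ½·-6·1² = -6 m; v ends -9 m/s.
2–6 s: v starts -9 m/s; Δx = -9·4 + ½·-9·4² = -108 m; v ends -45 m/s.
x(6) = 2 + Σ Δx = -111.5 m.

-111.5 m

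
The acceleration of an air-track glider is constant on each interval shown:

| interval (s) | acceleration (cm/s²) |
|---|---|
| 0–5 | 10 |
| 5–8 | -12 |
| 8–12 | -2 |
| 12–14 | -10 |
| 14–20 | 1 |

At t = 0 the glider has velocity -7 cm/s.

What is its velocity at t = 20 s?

-15 cm/s

Δv equals the area under the a-t graph; then v = v₀ + Δv.
0–5 s: 10 × 5 = 50 cm/s
5–8 s: -12 × 3 = -36 cm/s
8–12 s: -2 × 4 = -8 cm/s
12–14 s: -10 × 2 = -20 cm/s
14–20 s: 1 × 6 = 6 cm/s
Δv = -8 cm/s, so v(20) = -7 + (-8) = -15 cm/s.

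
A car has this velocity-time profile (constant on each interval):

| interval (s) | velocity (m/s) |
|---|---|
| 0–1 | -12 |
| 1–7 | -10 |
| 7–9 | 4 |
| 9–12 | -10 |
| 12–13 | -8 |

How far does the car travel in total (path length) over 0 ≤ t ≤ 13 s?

118 m

Total distance travelled is ∫|v| dt — sum the magnitudes of each area piece.
0–1 s: |-12| × 1 = 12 m
1–7 s: |-10| × 6 = 60 m
7–9 s: |4| × 2 = 8 m
9–12 s: |-10| × 3 = 30 m
12–13 s: |-8| × 1 = 8 m
Total distance = 118 m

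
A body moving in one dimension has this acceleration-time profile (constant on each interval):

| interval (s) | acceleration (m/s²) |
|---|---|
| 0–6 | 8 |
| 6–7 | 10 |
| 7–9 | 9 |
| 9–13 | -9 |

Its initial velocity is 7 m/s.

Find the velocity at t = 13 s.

47 m/s

Δv equals the area under the a-t graph; then v = v₀ + Δv.
0–6 s: 8 × 6 = 48 m/s
6–7 s: 10 × 1 = 10 m/s
7–9 s: 9 × 2 = 18 m/s
9–13 s: -9 × 4 = -36 m/s
Δv = 40 m/s, so v(13) = 7 + (40) = 47 m/s.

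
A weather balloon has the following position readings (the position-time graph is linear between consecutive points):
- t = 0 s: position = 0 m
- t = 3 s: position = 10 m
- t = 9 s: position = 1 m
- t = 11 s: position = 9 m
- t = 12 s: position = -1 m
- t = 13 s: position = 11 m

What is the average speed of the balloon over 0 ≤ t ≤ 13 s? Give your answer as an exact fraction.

Average speed = (total path length)/(elapsed time); on a piecewise-linear x-t graph the path length is Σ|Δx|.
0–3 s: |Δx| = |10 − 0| = 10 m
3–9 s: |Δx| = |1 − 10| = 9 m
9–11 s: |Δx| = |9 − 1| = 8 m
11–12 s: |Δx| = |-1 − 9| = 10 m
12–13 s: |Δx| = |11 − -1| = 12 m
Total path = 49 m; average speed = 49/13 = 49/13 m/s.

49/13 m/s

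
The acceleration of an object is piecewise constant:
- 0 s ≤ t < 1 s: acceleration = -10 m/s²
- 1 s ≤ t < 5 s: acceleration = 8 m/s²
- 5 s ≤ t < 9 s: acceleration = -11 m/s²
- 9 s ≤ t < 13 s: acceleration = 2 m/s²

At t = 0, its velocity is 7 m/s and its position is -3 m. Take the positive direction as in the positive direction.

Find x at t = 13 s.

On each constant-a segment, Δv = aΔt and Δx = v₀Δt + ½aΔt²; chain segment to segment.
0–1 s: v starts 7 m/s; Δx = 7·1 + ½·-10·1² = 2 m; v ends -3 m/s.
1–5 s: v starts -3 m/s; Δx = -3·4 + ½·8·4² = 52 m; v ends 29 m/s.
5–9 s: v starts 29 m/s; Δx = 29·4 + ½·-11·4² = 28 m; v ends -15 m/s.
9–13 s: v starts -15 m/s; Δx = -15·4 + ½·2·4² = -44 m; v ends -7 m/s.
x(13) = -3 + Σ Δx = 35 m.

35 m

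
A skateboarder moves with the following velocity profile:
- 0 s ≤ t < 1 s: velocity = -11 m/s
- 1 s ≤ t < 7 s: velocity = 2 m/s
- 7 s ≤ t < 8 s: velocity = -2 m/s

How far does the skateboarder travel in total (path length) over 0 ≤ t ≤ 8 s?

25 m

Total distance travelled is ∫|v| dt — sum the magnitudes of each area piece.
0–1 s: |-11| × 1 = 11 m
1–7 s: |2| × 6 = 12 m
7–8 s: |-2| × 1 = 2 m
Total distance = 25 m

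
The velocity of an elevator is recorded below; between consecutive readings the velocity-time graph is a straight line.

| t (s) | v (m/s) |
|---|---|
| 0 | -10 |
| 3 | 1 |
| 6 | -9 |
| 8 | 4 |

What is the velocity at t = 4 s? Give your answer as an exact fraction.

On 3–6 s the graph is linear from 1 to -9 m/s: v(4) = 1 + (-9 − 1)·(4 − 3)/(6 − 3) = -7/3 m/s.

-7/3 m/s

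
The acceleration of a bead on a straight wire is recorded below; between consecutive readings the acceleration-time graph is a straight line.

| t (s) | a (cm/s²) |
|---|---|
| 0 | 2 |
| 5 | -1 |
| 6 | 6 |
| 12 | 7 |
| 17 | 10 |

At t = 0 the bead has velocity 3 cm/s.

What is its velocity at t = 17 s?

89.5 cm/s

Δv equals the area under the a-t graph; then v = v₀ + Δv.
0–5 s: ½(2 + -1)(5) = 2.5 cm/s
5–6 s: ½(-1 + 6)(1) = 2.5 cm/s
6–12 s: ½(6 + 7)(6) = 39 cm/s
12–17 s: ½(7 + 10)(5) = 42.5 cm/s
Δv = 86.5 cm/s, so v(17) = 3 + (86.5) = 89.5 cm/s.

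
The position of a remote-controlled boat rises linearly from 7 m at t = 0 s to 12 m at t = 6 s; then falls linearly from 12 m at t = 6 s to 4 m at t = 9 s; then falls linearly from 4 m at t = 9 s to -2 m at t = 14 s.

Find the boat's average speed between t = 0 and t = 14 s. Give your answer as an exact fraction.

19/14 m/s

Average speed = (total path length)/(elapsed time); on a piecewise-linear x-t graph the path length is Σ|Δx|.
0–6 s: |Δx| = |12 − 7| = 5 m
6–9 s: |Δx| = |4 − 12| = 8 m
9–14 s: |Δx| = |-2 − 4| = 6 m
Total path = 19 m; average speed = 19/14 = 19/14 m/s.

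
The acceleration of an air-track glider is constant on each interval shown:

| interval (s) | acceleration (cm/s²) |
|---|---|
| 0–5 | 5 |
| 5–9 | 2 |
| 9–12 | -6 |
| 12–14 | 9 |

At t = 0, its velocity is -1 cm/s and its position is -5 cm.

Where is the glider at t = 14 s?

On each constant-a segment, Δv = aΔt and Δx = v₀Δt + ½aΔt²; chain segment to segment.
0–5 s: v starts -1 cm/s; Δx = -1·5 + ½·5·5² = 57.5 cm; v ends 24 cm/s.
5–9 s: v starts 24 cm/s; Δx = 24·4 + ½·2·4² = 112 cm; v ends 32 cm/s.
9–12 s: v starts 32 cm/s; Δx = 32·3 + ½·-6·3² = 69 cm; v ends 14 cm/s.
12–14 s: v starts 14 cm/s; Δx = 14·2 + ½·9·2² = 46 cm; v ends 32 cm/s.
x(14) = -5 + Σ Δx = 279.5 cm.

279.5 cm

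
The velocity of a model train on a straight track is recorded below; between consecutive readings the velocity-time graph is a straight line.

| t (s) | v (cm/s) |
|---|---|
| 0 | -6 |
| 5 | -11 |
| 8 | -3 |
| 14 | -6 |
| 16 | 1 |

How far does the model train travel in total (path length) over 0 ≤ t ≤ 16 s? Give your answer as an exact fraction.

Distance (not displacement) is the total path length: add the absolute areas under v-t.
0–5 s: |½(-6 + -11)(5)| = 42.5 cm
5–8 s: |½(-11 + -3)(3)| = 21 cm
8–14 s: |½(-3 + -6)(6)| = 27 cm
14–16 s: v = 0 at t = 110/7 s; triangle areas 36/7 + 1/7 = 37/7 cm
Total distance = 1341/14 cm

1341/14 cm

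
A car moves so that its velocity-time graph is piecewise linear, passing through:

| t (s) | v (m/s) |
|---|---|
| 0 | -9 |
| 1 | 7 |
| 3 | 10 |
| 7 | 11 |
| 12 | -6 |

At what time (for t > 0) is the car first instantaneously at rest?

v changes sign on 0–1 s (from -9 to 7); the graph is linear there, so v = 0 at t = 0 + (9)·(1 − 0)/(7 − -9) = 0.5625 s.

t = 0.5625 s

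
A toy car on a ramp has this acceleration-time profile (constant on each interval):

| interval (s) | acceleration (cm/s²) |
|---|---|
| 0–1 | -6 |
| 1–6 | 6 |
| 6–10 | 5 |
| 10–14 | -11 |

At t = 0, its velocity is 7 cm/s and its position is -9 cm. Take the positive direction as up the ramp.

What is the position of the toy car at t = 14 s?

355 cm

On each constant-a segment, Δv = aΔt and Δx = v₀Δt + ½aΔt²; chain segment to segment.
0–1 s: v starts 7 cm/s; Δx = 7·1 + ½·-6·1² = 4 cm; v ends 1 cm/s.
1–6 s: v starts 1 cm/s; Δx = 1·5 + ½·6·5² = 80 cm; v ends 31 cm/s.
6–10 s: v starts 31 cm/s; Δx = 31·4 + ½·5·4² = 164 cm; v ends 51 cm/s.
10–14 s: v starts 51 cm/s; Δx = 51·4 + ½·-11·4² = 116 cm; v ends 7 cm/s.
x(14) = -9 + Σ Δx = 355 cm.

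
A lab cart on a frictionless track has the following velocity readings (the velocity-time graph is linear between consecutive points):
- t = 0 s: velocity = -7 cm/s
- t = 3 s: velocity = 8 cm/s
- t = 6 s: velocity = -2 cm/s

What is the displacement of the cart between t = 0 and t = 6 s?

10.5 cm

Displacement is the signed area under the v-t curve.
0–3 s: ½(-7 + 8)(3) = 1.5 cm
3–6 s: ½(8 + -2)(3) = 9 cm
Net displacement = 10.5 cm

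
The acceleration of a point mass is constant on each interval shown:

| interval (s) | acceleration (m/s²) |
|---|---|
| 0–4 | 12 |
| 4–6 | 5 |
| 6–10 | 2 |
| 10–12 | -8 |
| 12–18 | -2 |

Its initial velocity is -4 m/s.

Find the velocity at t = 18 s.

Δv equals the area under the a-t graph; then v = v₀ + Δv.
0–4 s: 12 × 4 = 48 m/s
4–6 s: 5 × 2 = 10 m/s
6–10 s: 2 × 4 = 8 m/s
10–12 s: -8 × 2 = -16 m/s
12–18 s: -2 × 6 = -12 m/s
Δv = 38 m/s, so v(18) = -4 + (38) = 34 m/s.

34 m/s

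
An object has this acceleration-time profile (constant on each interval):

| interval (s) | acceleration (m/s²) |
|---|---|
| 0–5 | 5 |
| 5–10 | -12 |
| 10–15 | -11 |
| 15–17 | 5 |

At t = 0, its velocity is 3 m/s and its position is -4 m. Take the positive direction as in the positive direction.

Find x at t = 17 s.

-398 m

On each constant-a segment, Δv = aΔt and Δx = v₀Δt + ½aΔt²; chain segment to segment.
0–5 s: v starts 3 m/s; Δx = 3·5 + ½·5·5² = 77.5 m; v ends 28 m/s.
5–10 s: v starts 28 m/s; Δx = 28·5 + ½·-12·5² = -10 m; v ends -32 m/s.
10–15 s: v starts -32 m/s; Δx = -32·5 + ½·-11·5² = -297.5 m; v ends -87 m/s.
15–17 s: v starts -87 m/s; Δx = -87·2 + ½·5·2² = -164 m; v ends -77 m/s.
x(17) = -4 + Σ Δx = -398 m.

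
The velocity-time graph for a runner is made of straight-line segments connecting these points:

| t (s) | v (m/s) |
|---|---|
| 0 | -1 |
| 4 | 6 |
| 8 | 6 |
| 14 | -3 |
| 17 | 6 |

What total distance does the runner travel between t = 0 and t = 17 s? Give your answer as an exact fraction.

799/14 m

Total distance travelled is ∫|v| dt — sum the magnitudes of each area piece.
0–4 s: v = 0 at t = 4/7 s; triangle areas 2/7 + 72/7 = 74/7 m
4–8 s: |6| × 4 = 24 m
8–14 s: v = 0 at t = 12 s; triangle areas 12 + 3 = 15 m
14–17 s: v = 0 at t = 15 s; triangle areas 1.5 + 6 = 7.5 m
Total distance = 799/14 m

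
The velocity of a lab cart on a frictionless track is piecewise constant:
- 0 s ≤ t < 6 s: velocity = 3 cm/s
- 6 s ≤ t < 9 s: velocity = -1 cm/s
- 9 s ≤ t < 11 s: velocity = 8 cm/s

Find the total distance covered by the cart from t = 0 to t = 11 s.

37 cm

Total distance travelled is ∫|v| dt — sum the magnitudes of each area piece.
0–6 s: |3| × 6 = 18 cm
6–9 s: |-1| × 3 = 3 cm
9–11 s: |8| × 2 = 16 cm
Total distance = 37 cm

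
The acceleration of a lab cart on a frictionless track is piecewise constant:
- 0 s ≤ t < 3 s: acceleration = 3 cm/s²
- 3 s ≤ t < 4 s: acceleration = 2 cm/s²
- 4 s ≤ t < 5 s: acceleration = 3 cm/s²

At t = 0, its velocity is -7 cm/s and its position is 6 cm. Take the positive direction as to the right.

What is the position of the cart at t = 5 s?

7 cm

On each constant-a segment, Δv = aΔt and Δx = v₀Δt + ½aΔt²; chain segment to segment.
0–3 s: v starts -7 cm/s; Δx = -7·3 + ½·3·3² = -7.5 cm; v ends 2 cm/s.
3–4 s: v starts 2 cm/s; Δx = 2·1 + ½·2·1² = 3 cm; v ends 4 cm/s.
4–5 s: v starts 4 cm/s; Δx = 4·1 + ½·3·1² = 5.5 cm; v ends 7 cm/s.
x(5) = 6 + Σ Δx = 7 cm.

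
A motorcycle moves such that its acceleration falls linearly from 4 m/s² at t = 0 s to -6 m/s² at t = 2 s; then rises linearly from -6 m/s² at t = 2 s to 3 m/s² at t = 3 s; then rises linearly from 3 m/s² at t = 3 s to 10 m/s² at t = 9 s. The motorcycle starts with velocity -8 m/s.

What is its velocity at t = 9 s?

27.5 m/s

Δv equals the area under the a-t graph; then v = v₀ + Δv.
0–2 s: ½(4 + -6)(2) = -2 m/s
2–3 s: ½(-6 + 3)(1) = -1.5 m/s
3–9 s: ½(3 + 10)(6) = 39 m/s
Δv = 35.5 m/s, so v(9) = -8 + (35.5) = 27.5 m/s.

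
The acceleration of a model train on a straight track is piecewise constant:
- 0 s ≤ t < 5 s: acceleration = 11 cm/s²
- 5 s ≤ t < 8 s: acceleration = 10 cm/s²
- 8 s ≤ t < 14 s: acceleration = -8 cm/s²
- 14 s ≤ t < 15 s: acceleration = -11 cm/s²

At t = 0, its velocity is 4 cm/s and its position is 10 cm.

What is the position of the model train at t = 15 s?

815 cm

On each constant-a segment, Δv = aΔt and Δx = v₀Δt + ½aΔt²; chain segment to segment.
0–5 s: v starts 4 cm/s; Δx = 4·5 + ½·11·5² = 157.5 cm; v ends 59 cm/s.
5–8 s: v starts 59 cm/s; Δx = 59·3 + ½·10·3² = 222 cm; v ends 89 cm/s.
8–14 s: v starts 89 cm/s; Δx = 89·6 + ½·-8·6² = 390 cm; v ends 41 cm/s.
14–15 s: v starts 41 cm/s; Δx = 41·1 + ½·-11·1² = 35.5 cm; v ends 30 cm/s.
x(15) = 10 + Σ Δx = 815 cm.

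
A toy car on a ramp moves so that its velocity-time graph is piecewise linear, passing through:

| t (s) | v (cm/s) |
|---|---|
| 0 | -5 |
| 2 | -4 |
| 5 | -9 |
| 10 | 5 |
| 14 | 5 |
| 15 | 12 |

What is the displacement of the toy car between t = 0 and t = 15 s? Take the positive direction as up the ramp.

-10 cm

Displacement is the signed area under the v-t curve.
0–2 s: ½(-5 + -4)(2) = -9 cm
2–5 s: ½(-4 + -9)(3) = -19.5 cm
5–10 s: ½(-9 + 5)(5) = -10 cm
10–14 s: 5 × 4 = 20 cm
14–15 s: ½(5 + 12)(1) = 8.5 cm
Net displacement = -10 cm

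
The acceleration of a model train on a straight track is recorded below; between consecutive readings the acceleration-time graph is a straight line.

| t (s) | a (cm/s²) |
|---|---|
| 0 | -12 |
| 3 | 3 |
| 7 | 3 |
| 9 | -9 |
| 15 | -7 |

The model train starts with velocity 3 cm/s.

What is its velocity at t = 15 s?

Δv equals the area under the a-t graph; then v = v₀ + Δv.
0–3 s: ½(-12 + 3)(3) = -13.5 cm/s
3–7 s: 3 × 4 = 12 cm/s
7–9 s: ½(3 + -9)(2) = -6 cm/s
9–15 s: ½(-9 + -7)(6) = -48 cm/s
Δv = -55.5 cm/s, so v(15) = 3 + (-55.5) = -52.5 cm/s.

-52.5 cm/s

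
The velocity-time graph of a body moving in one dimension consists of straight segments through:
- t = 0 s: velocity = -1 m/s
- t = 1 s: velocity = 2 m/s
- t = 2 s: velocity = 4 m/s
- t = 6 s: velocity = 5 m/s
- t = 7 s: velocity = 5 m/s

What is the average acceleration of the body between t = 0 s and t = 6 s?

Average acceleration = Δv/Δt = (5 − -1)/(6 − 0) = 1 m/s².

1 m/s²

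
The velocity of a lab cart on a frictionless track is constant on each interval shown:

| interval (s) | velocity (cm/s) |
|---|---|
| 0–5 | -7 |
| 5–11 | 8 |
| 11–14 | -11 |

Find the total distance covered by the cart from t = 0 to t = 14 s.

Total distance travelled is ∫|v| dt — sum the magnitudes of each area piece.
0–5 s: |-7| × 5 = 35 cm
5–11 s: |8| × 6 = 48 cm
11–14 s: |-11| × 3 = 33 cm
Total distance = 116 cm

116 cm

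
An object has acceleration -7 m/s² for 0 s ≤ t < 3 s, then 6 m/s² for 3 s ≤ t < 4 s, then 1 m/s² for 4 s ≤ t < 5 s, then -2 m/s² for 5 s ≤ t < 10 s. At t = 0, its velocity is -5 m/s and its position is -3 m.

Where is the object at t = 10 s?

-212 m

On each constant-a segment, Δv = aΔt and Δx = v₀Δt + ½aΔt²; chain segment to segment.
0–3 s: v starts -5 m/s; Δx = -5·3 + ½·-7·3² = -46.5 m; v ends -26 m/s.
3–4 s: v starts -26 m/s; Δx = -26·1 + ½·6·1² = -23 m; v ends -20 m/s.
4–5 s: v starts -20 m/s; Δx = -20·1 + ½·1·1² = -19.5 m; v ends -19 m/s.
5–10 s: v starts -19 m/s; Δx = -19·5 + ½·-2·5² = -120 m; v ends -29 m/s.
x(10) = -3 + Σ Δx = -212 m.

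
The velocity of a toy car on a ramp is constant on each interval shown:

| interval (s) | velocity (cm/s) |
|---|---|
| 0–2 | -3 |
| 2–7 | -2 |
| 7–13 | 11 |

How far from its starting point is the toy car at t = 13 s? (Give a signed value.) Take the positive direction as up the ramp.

50 cm

Displacement is the signed area under the v-t curve.
0–2 s: -3 × 2 = -6 cm
2–7 s: -2 × 5 = -10 cm
7–13 s: 11 × 6 = 66 cm
Net displacement = 50 cm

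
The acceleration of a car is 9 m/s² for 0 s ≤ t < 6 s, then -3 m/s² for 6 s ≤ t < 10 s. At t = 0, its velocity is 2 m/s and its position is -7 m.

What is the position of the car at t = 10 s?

367 m

On each constant-a segment, Δv = aΔt and Δx = v₀Δt + ½aΔt²; chain segment to segment.
0–6 s: v starts 2 m/s; Δx = 2·6 + ½·9·6² = 174 m; v ends 56 m/s.
6–10 s: v starts 56 m/s; Δx = 56·4 + ½·-3·4² = 200 m; v ends 44 m/s.
x(10) = -7 + Σ Δx = 367 m.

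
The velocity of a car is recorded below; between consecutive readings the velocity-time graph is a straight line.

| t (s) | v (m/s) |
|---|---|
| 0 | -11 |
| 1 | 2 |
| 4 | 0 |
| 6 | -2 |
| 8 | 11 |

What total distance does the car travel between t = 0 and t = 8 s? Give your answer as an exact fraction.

Distance (not displacement) is the total path length: add the absolute areas under v-t.
0–1 s: v = 0 at t = 11/13 s; triangle areas 121/26 + 2/13 = 125/26 m
1–4 s: |½(2 + 0)(3)| = 3 m
4–6 s: |½(0 + -2)(2)| = 2 m
6–8 s: v = 0 at t = 82/13 s; triangle areas 4/13 + 121/13 = 125/13 m
Total distance = 505/26 m

505/26 m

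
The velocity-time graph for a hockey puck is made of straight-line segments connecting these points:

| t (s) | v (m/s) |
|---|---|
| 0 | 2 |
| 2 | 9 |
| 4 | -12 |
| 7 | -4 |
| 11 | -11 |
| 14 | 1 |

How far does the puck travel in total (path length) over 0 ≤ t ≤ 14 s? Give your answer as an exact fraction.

2547/28 m

Distance (not displacement) is the total path length: add the absolute areas under v-t.
0–2 s: |½(2 + 9)(2)| = 11 m
2–4 s: v = 0 at t = 20/7 s; triangle areas 27/7 + 48/7 = 75/7 m
4–7 s: |½(-12 + -4)(3)| = 24 m
7–11 s: |½(-4 + -11)(4)| = 30 m
11–14 s: v = 0 at t = 13.75 s; triangle areas 15.125 + 0.125 = 15.25 m
Total distance = 2547/28 m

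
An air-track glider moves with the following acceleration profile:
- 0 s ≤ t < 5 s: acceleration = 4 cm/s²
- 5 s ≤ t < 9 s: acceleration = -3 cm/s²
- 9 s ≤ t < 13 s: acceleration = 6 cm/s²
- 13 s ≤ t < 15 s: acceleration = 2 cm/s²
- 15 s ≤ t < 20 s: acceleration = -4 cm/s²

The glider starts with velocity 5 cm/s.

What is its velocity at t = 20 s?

21 cm/s

Δv equals the area under the a-t graph; then v = v₀ + Δv.
0–5 s: 4 × 5 = 20 cm/s
5–9 s: -3 × 4 = -12 cm/s
9–13 s: 6 × 4 = 24 cm/s
13–15 s: 2 × 2 = 4 cm/s
15–20 s: -4 × 5 = -20 cm/s
Δv = 16 cm/s, so v(20) = 5 + (16) = 21 cm/s.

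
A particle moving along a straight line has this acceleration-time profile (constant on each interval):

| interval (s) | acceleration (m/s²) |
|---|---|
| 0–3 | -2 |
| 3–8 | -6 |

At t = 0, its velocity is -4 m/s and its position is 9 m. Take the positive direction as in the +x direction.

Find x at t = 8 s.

-137 m

On each constant-a segment, Δv = aΔt and Δx = v₀Δt + ½aΔt²; chain segment to segment.
0–3 s: v starts -4 m/s; Δx = -4·3 + ½·-2·3² = -21 m; v ends -10 m/s.
3–8 s: v starts -10 m/s; Δx = -10·5 + ½·-6·5² = -125 m; v ends -40 m/s.
x(8) = 9 + Σ Δx = -137 m.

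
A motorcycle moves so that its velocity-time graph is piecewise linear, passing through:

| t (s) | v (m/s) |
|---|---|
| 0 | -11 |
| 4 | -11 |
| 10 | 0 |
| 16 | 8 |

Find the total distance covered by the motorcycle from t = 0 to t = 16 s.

101 m

Distance (not displacement) is the total path length: add the absolute areas under v-t.
0–4 s: |-11| × 4 = 44 m
4–10 s: |½(-11 + 0)(6)| = 33 m
10–16 s: |½(0 + 8)(6)| = 24 m
Total distance = 101 m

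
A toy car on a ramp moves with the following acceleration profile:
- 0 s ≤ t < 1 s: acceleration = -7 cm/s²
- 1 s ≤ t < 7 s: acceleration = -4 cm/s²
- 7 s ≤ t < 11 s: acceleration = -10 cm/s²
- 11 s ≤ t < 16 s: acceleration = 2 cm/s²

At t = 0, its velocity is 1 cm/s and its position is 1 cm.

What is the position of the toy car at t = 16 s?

On each constant-a segment, Δv = aΔt and Δx = v₀Δt + ½aΔt²; chain segment to segment.
0–1 s: v starts 1 cm/s; Δx = 1·1 + ½·-7·1² = -2.5 cm; v ends -6 cm/s.
1–7 s: v starts -6 cm/s; Δx = -6·6 + ½·-4·6² = -108 cm; v ends -30 cm/s.
7–11 s: v starts -30 cm/s; Δx = -30·4 + ½·-10·4² = -200 cm; v ends -70 cm/s.
11–16 s: v starts -70 cm/s; Δx = -70·5 + ½·2·5² = -325 cm; v ends -60 cm/s.
x(16) = 1 + Σ Δx = -634.5 cm.

-634.5 cm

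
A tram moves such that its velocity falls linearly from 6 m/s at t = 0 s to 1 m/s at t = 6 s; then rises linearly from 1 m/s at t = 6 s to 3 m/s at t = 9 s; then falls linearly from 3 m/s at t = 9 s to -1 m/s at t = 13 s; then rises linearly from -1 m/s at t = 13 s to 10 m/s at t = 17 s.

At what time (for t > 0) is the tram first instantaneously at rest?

v changes sign on 9–13 s (from 3 to -1); the graph is linear there, so v = 0 at t = 9 + (-3)·(13 − 9)/(-1 − 3) = 12 s.

t = 12 s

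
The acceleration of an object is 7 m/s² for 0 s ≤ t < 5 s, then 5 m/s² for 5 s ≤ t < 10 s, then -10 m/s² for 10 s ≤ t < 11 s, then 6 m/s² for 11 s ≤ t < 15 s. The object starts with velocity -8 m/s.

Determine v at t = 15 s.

Δv equals the area under the a-t graph; then v = v₀ + Δv.
0–5 s: 7 × 5 = 35 m/s
5–10 s: 5 × 5 = 25 m/s
10–11 s: -10 × 1 = -10 m/s
11–15 s: 6 × 4 = 24 m/s
Δv = 74 m/s, so v(15) = -8 + (74) = 66 m/s.

66 m/s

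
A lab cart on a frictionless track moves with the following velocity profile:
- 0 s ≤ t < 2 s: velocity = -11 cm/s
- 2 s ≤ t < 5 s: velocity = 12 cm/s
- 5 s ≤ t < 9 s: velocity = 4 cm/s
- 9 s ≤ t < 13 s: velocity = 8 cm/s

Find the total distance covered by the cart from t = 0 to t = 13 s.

Distance (not displacement) is the total path length: add the absolute areas under v-t.
0–2 s: |-11| × 2 = 22 cm
2–5 s: |12| × 3 = 36 cm
5–9 s: |4| × 4 = 16 cm
9–13 s: |8| × 4 = 32 cm
Total distance = 106 cm

106 cm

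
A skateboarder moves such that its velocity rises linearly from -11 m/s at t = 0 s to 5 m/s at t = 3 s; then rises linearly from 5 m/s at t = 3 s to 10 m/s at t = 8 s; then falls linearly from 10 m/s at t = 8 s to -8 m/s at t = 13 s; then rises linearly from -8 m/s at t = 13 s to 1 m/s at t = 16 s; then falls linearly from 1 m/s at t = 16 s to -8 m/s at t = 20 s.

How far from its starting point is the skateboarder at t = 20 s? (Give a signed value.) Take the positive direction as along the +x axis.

9 m

Net displacement equals the area under the velocity-time graph (areas below the axis count negative).
0–3 s: ½(-11 + 5)(3) = -9 m
3–8 s: ½(5 + 10)(5) = 37.5 m
8–13 s: ½(10 + -8)(5) = 5 m
13–16 s: ½(-8 + 1)(3) = -10.5 m
16–20 s: ½(1 + -8)(4) = -14 m
Net displacement = 9 m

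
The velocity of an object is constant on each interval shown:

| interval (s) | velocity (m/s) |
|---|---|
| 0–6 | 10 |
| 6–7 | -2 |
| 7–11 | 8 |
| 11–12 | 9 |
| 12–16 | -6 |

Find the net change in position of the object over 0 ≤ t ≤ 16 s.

75 m

Net displacement equals the area under the velocity-time graph (areas below the axis count negative).
0–6 s: 10 × 6 = 60 m
6–7 s: -2 × 1 = -2 m
7–11 s: 8 × 4 = 32 m
11–12 s: 9 × 1 = 9 m
12–16 s: -6 × 4 = -24 m
Net displacement = 75 m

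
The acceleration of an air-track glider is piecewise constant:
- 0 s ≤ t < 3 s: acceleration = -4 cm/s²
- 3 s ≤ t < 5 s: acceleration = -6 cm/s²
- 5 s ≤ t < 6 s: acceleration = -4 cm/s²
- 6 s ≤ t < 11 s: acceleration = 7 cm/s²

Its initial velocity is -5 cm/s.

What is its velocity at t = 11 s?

2 cm/s

Δv equals the area under the a-t graph; then v = v₀ + Δv.
0–3 s: -4 × 3 = -12 cm/s
3–5 s: -6 × 2 = -12 cm/s
5–6 s: -4 × 1 = -4 cm/s
6–11 s: 7 × 5 = 35 cm/s
Δv = 7 cm/s, so v(11) = -5 + (7) = 2 cm/s.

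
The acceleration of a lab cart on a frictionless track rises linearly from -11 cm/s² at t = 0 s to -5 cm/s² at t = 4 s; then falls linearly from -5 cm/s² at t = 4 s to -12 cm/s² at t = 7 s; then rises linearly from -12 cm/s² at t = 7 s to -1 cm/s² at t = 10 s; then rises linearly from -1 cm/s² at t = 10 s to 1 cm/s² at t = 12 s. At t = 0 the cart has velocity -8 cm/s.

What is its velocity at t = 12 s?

-85 cm/s

Δv equals the area under the a-t graph; then v = v₀ + Δv.
0–4 s: ½(-11 + -5)(4) = -32 cm/s
4–7 s: ½(-5 + -12)(3) = -25.5 cm/s
7–10 s: ½(-12 + -1)(3) = -19.5 cm/s
10–12 s: ½(-1 + 1)(2) = 0 cm/s
Δv = -77 cm/s, so v(12) = -8 + (-77) = -85 cm/s.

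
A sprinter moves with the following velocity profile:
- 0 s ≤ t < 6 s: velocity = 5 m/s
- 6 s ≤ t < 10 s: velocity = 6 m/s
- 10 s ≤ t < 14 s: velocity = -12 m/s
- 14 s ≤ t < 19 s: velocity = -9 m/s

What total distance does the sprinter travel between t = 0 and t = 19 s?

147 m

Distance (not displacement) is the total path length: add the absolute areas under v-t.
0–6 s: |5| × 6 = 30 m
6–10 s: |6| × 4 = 24 m
10–14 s: |-12| × 4 = 48 m
14–19 s: |-9| × 5 = 45 m
Total distance = 147 m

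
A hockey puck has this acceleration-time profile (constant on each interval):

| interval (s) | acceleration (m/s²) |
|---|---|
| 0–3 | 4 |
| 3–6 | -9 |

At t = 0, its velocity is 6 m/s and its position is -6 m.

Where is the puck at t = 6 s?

43.5 m

On each constant-a segment, Δv = aΔt and Δx = v₀Δt + ½aΔt²; chain segment to segment.
0–3 s: v starts 6 m/s; Δx = 6·3 + ½·4·3² = 36 m; v ends 18 m/s.
3–6 s: v starts 18 m/s; Δx = 18·3 + ½·-9·3² = 13.5 m; v ends -9 m/s.
x(6) = -6 + Σ Δx = 43.5 m.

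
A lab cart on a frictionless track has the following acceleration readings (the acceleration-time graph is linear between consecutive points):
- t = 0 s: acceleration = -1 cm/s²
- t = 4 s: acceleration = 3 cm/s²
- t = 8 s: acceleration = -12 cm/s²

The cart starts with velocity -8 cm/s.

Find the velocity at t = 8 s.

-22 cm/s

Δv equals the area under the a-t graph; then v = v₀ + Δv.
0–4 s: ½(-1 + 3)(4) = 4 cm/s
4–8 s: ½(3 + -12)(4) = -18 cm/s
Δv = -14 cm/s, so v(8) = -8 + (-14) = -22 cm/s.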